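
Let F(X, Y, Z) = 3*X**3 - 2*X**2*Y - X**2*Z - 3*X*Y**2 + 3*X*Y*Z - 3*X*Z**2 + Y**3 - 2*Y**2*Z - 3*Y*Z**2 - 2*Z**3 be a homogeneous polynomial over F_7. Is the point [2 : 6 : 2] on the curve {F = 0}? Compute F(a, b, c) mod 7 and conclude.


F(2,6,2) ≡ 1 (mod 7); P is NOT on the curve.

Evaluate F(2, 6, 2) term-by-term (mod 7).
  3*X**3 ↦ 3·8·1·1 = 24
  -2*X**2*Y ↦ -2·4·6·1 = -48
  -X**2*Z ↦ -1·4·1·2 = -8
  -3*X*Y**2 ↦ -3·2·36·1 = -216
  3*X*Y*Z ↦ 3·2·6·2 = 72
  -3*X*Z**2 ↦ -3·2·1·4 = -24
  Y**3 ↦ 1·1·216·1 = 216
  -2*Y**2*Z ↦ -2·1·36·2 = -144
  -3*Y*Z**2 ↦ -3·1·6·4 = -72
  -2*Z**3 ↦ -2·1·1·8 = -16
Sum: F(2, 6, 2) = (24) + (-48) + (-8) + (-216) + (72) + (-24) + (216) + (-144) + (-72) + (-16) = -216.
Reducing mod 7: -216 ≡ 1 (mod 7).
Since F(a, b, c) ≡ 1 ≠ 0 (mod 7), P does NOT lie on the curve.


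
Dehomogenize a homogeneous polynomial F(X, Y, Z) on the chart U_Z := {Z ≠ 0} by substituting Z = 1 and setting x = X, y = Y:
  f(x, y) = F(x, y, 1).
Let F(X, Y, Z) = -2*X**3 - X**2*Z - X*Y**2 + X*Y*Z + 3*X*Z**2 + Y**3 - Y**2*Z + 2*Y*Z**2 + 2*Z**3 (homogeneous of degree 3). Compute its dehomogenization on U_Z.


f(x, y) = -2*x**3 - x**2 - x*y**2 + x*y + 3*x + y**3 - y**2 + 2*y + 2

On U_Z we set Z = 1. Each monomial c·X^i·Y^j·Z^k in F becomes c·x^i·y^j·1^k = c·x^i·y^j.
Substituting Z = 1: F(X, Y, 1) = -2*x**3 - x**2 - x*y**2 + x*y + 3*x + y**3 - y**2 + 2*y + 2.
Note: deg(f) ≤ deg(F) = 3; strict inequality happens when F is divisible by Z (lost terms).


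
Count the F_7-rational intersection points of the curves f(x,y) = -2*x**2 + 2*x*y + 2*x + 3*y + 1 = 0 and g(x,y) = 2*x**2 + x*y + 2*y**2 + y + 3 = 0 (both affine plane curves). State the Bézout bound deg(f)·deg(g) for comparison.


Common zeros: ∅; count = 0; Bézout bound = 4.

deg(f) = 2, deg(g) = 2, so Bézout bound = 4.
Scan x ∈ F_7. For each x, list the y ∈ F_7 with f(x, y) ≡ 0 and those with g(x, y) ≡ 0 (mod 7); the common zeros in that column are the intersection.
  x = 0: f ≡ 0 at y ∈ {2}; g ≡ 0 at y ∈ ∅; common: ∅.
  x = 1: f ≡ 0 at y ∈ {4}; g ≡ 0 at y ∈ ∅; common: ∅.
  x = 2: f ≡ 0 at y ∈ ∅; g ≡ 0 at y ∈ ∅; common: ∅.
  x = 3: f ≡ 0 at y ∈ {2}; g ≡ 0 at y ∈ {0, 5}; common: ∅.
  x = 4: f ≡ 0 at y ∈ {4}; g ≡ 0 at y ∈ {0, 1}; common: ∅.
  x = 5: f ≡ 0 at y ∈ {3}; g ≡ 0 at y ∈ {5, 6}; common: ∅.
  x = 6: f ≡ 0 at y ∈ {3}; g ≡ 0 at y ∈ {1, 6}; common: ∅.
Collecting: common zeros = ∅, so the count is 0.
Comparison with the Bézout bound: 0 ≤ 4 = deg(f)·deg(g), as expected for curves with no common component (the affine F_7-count falls short of the bound because intersections may lie at infinity, over extension fields, or carry multiplicity).


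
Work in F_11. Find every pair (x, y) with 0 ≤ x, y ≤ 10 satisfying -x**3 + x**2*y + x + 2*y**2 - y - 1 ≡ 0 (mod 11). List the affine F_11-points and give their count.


Affine F_11-points: {(0, 1), (0, 5), (3, 9), (4, 1), (4, 8), (5, 0), (5, 10), (6, 3), (6, 7), (8, 1), (8, 6)}; count = 11.

For each of the 121 pairs (x, y) ∈ F_11², evaluate f(x, y) mod 11. Record the zeros.
  x = 0: [0↦10, 1↦0, 2↦5, 3↦3, 4↦5, 5↦0, 6↦10, 7↦2, 8↦9, 9↦9, 10↦2]  zeros at y ∈ {1, 5}
  x = 1: [0↦10, 1↦1, 2↦7, 3↦6, 4↦9, 5↦5, 6↦5, 7↦9, 8↦6, 9↦7, 10↦1]  zeros at y ∈ ∅
  x = 2: [0↦4, 1↦9, 2↦7, 3↦9, 4↦4, 5↦3, 6↦6, 7↦2, 8↦2, 9↦6, 10↦3]  zeros at y ∈ ∅
  x = 3: [0↦8, 1↦7, 2↦10, 3↦6, 4↦6, 5↦10, 6↦7, 7↦8, 8↦2, 9↦0, 10↦2]  zeros at y ∈ {9}
  x = 4: [0↦5, 1↦0, 2↦10, 3↦2, 4↦9, 5↦9, 6↦2, 7↦10, 8↦0, 9↦5, 10↦3]  zeros at y ∈ {1, 8}
  x = 5: [0↦0, 1↦4, 2↦1, 3↦2, 4↦7, 5↦5, 6↦7, 7↦2, 8↦1, 9↦4, 10↦0]  zeros at y ∈ {0, 10}
  x = 6: [0↦9, 1↦2, 2↦10, 3↦0, 4↦5, 5↦3, 6↦5, 7↦0, 8↦10, 9↦2, 10↦9]  zeros at y ∈ {3, 7}
  x = 7: [0↦4, 1↦10, 2↦9, 3↦1, 4↦8, 5↦8, 6↦1, 7↦9, 8↦10, 9↦4, 10↦2]  zeros at y ∈ ∅
  x = 8: [0↦1, 1↦0, 2↦3, 3↦10, 4↦10, 5↦3, 6↦0, 7↦1, 8↦6, 9↦4, 10↦6]  zeros at y ∈ {1, 6}
  x = 9: [0↦5, 1↦10, 2↦8, 3↦10, 4↦5, 5↦4, 6↦7, 7↦3, 8↦3, 9↦7, 10↦4]  zeros at y ∈ ∅
  x = 10: [0↦10, 1↦1, 2↦7, 3↦6, 4↦9, 5↦5, 6↦5, 7↦9, 8↦6, 9↦7, 10↦1]  zeros at y ∈ ∅
Collecting zeros: affine points = {(0, 1), (0, 5), (3, 9), (4, 1), (4, 8), (5, 0), (5, 10), (6, 3), (6, 7), (8, 1), (8, 6)}.
Total count |C(F_11)_aff| = 11.


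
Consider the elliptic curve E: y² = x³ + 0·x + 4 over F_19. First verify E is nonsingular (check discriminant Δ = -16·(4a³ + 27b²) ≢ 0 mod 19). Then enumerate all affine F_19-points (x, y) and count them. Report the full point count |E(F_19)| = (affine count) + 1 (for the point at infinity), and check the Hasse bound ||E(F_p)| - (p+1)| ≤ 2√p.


Affine points = {(0, 2), (0, 17), (1, 9), (1, 10), (4, 7), (4, 12), (6, 7), (6, 12), (7, 9), (7, 10), (9, 7), (9, 12), (10, 4), (10, 15), (11, 9), (11, 10), (13, 4), (13, 15), (15, 4), (15, 15)}; affine count = 20; |E(F_19)| = 21.

Discriminant check: Δ ∝ 4a³ + 27b² = 4·0³ + 27·4² = 4·0 + 27·16 ≡ 14 (mod 19). Nonzero ⇒ E is nonsingular.
For each x ∈ F_19, compute rhs = x³ + 0·x + 4 mod 19, then count y ∈ F_19 with y² ≡ rhs.
  x = 0: rhs = 4, matching y values: 2, 17 (2 points).
  x = 1: rhs = 5, matching y values: 9, 10 (2 points).
  x = 2: rhs = 12, matching y values: none (0 points).
  x = 3: rhs = 12, matching y values: none (0 points).
  x = 4: rhs = 11, matching y values: 7, 12 (2 points).
  x = 5: rhs = 15, matching y values: none (0 points).
  x = 6: rhs = 11, matching y values: 7, 12 (2 points).
  x = 7: rhs = 5, matching y values: 9, 10 (2 points).
  x = 8: rhs = 3, matching y values: none (0 points).
  x = 9: rhs = 11, matching y values: 7, 12 (2 points).
  x = 10: rhs = 16, matching y values: 4, 15 (2 points).
  x = 11: rhs = 5, matching y values: 9, 10 (2 points).
  x = 12: rhs = 3, matching y values: none (0 points).
  x = 13: rhs = 16, matching y values: 4, 15 (2 points).
  x = 14: rhs = 12, matching y values: none (0 points).
  x = 15: rhs = 16, matching y values: 4, 15 (2 points).
  x = 16: rhs = 15, matching y values: none (0 points).
  x = 17: rhs = 15, matching y values: none (0 points).
  x = 18: rhs = 3, matching y values: none (0 points).
Total affine count: 20.
Full point count |E(F_19)| = 20 + 1 = 21.
Hasse bound: |21 − (19+1)| = |1| = 1 ≤ 2√19 ≈ 8.7178 ✓.


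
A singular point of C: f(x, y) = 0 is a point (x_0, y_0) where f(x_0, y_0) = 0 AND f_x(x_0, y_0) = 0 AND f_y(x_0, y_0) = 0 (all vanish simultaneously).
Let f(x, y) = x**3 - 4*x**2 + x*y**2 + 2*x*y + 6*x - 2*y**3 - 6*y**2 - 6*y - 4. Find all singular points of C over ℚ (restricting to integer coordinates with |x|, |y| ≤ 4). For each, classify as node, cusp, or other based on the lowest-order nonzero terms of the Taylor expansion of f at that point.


Singular points: {(1, -1)}; classification: node.

Compute partial derivatives:
  f_x = 3*x**2 - 8*x + y**2 + 2*y + 6.
  f_y = 2*x*y + 2*x - 6*y**2 - 12*y - 6.
Scan x_0 ∈ {−4, ..., 4}. For each x_0, f_y(x_0, y) is a polynomial in y; find its integer roots y ∈ {−4, ..., 4}, then test f_x and f at those candidates.
  x = -4: f_y(-4, y) = -6*y**2 - 20*y - 14; vanishes at y ∈ {-1}. (-4, -1): f_x = 85 ≠ 0.
  x = -3: f_y(-3, y) = -6*y**2 - 18*y - 12; vanishes at y ∈ {-2, -1}. (-3, -2): f_x = 57 ≠ 0; (-3, -1): f_x = 56 ≠ 0.
  x = -2: f_y(-2, y) = -6*y**2 - 16*y - 10; vanishes at y ∈ {-1}. (-2, -1): f_x = 33 ≠ 0.
  x = -1: f_y(-1, y) = -6*y**2 - 14*y - 8; vanishes at y ∈ {-1}. (-1, -1): f_x = 16 ≠ 0.
  x = 0: f_y(0, y) = -6*y**2 - 12*y - 6; vanishes at y ∈ {-1}. (0, -1): f_x = 5 ≠ 0.
  x = 1: f_y(1, y) = -6*y**2 - 10*y - 4; vanishes at y ∈ {-1}. (1, -1): f_x = 0, f = 0 — SINGULAR.
  x = 2: f_y(2, y) = -6*y**2 - 8*y - 2; vanishes at y ∈ {-1}. (2, -1): f_x = 1 ≠ 0.
  x = 3: f_y(3, y) = -6*y**2 - 6*y; vanishes at y ∈ {-1, 0}. (3, -1): f_x = 8 ≠ 0; (3, 0): f_x = 9 ≠ 0.
  x = 4: f_y(4, y) = -6*y**2 - 4*y + 2; vanishes at y ∈ {-1}. (4, -1): f_x = 21 ≠ 0.
Only singular point on the grid: (1, -1).
Classify: substitute x = 1 + u, y = -1 + v and expand: f = u**3 - u**2 + u*v**2 - 2*v**3 + v**2.
No constant or linear terms (consistent with a singular point). Quadratic part: -u**2 + v**2. Cubic part: u**3 + u*v**2 - 2*v**3.
The quadratic part v**2 - u**2 = (v − u)(v + u) splits into two distinct linear factors, so there are two distinct tangent lines y − -1 = ±(x − 1) — this is a node (ordinary double point).
Classification: node.


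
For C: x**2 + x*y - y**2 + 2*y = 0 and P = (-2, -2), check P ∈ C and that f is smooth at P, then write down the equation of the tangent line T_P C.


Tangent line at P: -6*x + 4*y - 4 = 0.

Step 1: f(-2, -2) = 0, so P lies on C.
Step 2: partial derivatives
  f_x(x, y) = 2*x + y, f_y(x, y) = x - 2*y + 2.
  f_x(P) = -6, f_y(P) = 4 (gradient nonzero, so P is smooth).
Step 3: tangent line at P: -6·(x − -2) + 4·(y − -2) = 0.
Expanding: -6*x + 4*y - 4 = 0.


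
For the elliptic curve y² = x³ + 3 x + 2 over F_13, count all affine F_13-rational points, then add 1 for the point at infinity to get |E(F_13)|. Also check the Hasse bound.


Affine points = {(2, 4), (2, 9), (3, 5), (3, 8), (4, 0), (5, 5), (5, 8), (9, 2), (9, 11), (11, 1), (11, 12)}; affine count = 11; |E(F_13)| = 12.

Discriminant check: Δ ∝ 4a³ + 27b² = 4·3³ + 27·2² = 4·27 + 27·4 ≡ 8 (mod 13). Nonzero ⇒ E is nonsingular.
For each x ∈ F_13, compute rhs = x³ + 3·x + 2 mod 13, then count y ∈ F_13 with y² ≡ rhs.
  x = 0: rhs = 2, matching y values: none (0 points).
  x = 1: rhs = 6, matching y values: none (0 points).
  x = 2: rhs = 3, matching y values: 4, 9 (2 points).
  x = 3: rhs = 12, matching y values: 5, 8 (2 points).
  x = 4: rhs = 0, matching y values: 0 (1 points).
  x = 5: rhs = 12, matching y values: 5, 8 (2 points).
  x = 6: rhs = 2, matching y values: none (0 points).
  x = 7: rhs = 2, matching y values: none (0 points).
  x = 8: rhs = 5, matching y values: none (0 points).
  x = 9: rhs = 4, matching y values: 2, 11 (2 points).
  x = 10: rhs = 5, matching y values: none (0 points).
  x = 11: rhs = 1, matching y values: 1, 12 (2 points).
  x = 12: rhs = 11, matching y values: none (0 points).
Total affine count: 11.
Full point count |E(F_13)| = 11 + 1 = 12.
Hasse bound: |12 − (13+1)| = |-2| = 2 ≤ 2√13 ≈ 7.2111 ✓.


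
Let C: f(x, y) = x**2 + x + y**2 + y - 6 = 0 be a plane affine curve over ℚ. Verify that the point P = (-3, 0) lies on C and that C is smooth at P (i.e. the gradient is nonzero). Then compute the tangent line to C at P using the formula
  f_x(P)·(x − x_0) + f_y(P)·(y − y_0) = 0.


Tangent line at P: -5*x + y - 15 = 0.

Step 1: f(-3, 0) = 0, so P lies on C.
Step 2: partial derivatives
  f_x(x, y) = 2*x + 1, f_y(x, y) = 2*y + 1.
  f_x(P) = -5, f_y(P) = 1 (gradient nonzero, so P is smooth).
Step 3: tangent line at P: -5·(x − -3) + 1·(y − 0) = 0.
Expanding: -5*x + y - 15 = 0.


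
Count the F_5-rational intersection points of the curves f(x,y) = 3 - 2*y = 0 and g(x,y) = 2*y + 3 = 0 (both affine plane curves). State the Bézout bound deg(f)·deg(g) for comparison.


Common zeros: ∅; count = 0; Bézout bound = 1.

deg(f) = 1, deg(g) = 1, so Bézout bound = 1.
Scan x ∈ F_5. For each x, list the y ∈ F_5 with f(x, y) ≡ 0 and those with g(x, y) ≡ 0 (mod 5); the common zeros in that column are the intersection.
  x = 0: f ≡ 0 at y ∈ {4}; g ≡ 0 at y ∈ {1}; common: ∅.
  x = 1: f ≡ 0 at y ∈ {4}; g ≡ 0 at y ∈ {1}; common: ∅.
  x = 2: f ≡ 0 at y ∈ {4}; g ≡ 0 at y ∈ {1}; common: ∅.
  x = 3: f ≡ 0 at y ∈ {4}; g ≡ 0 at y ∈ {1}; common: ∅.
  x = 4: f ≡ 0 at y ∈ {4}; g ≡ 0 at y ∈ {1}; common: ∅.
Collecting: common zeros = ∅, so the count is 0.
Comparison with the Bézout bound: 0 ≤ 1 = deg(f)·deg(g), as expected for curves with no common component (the affine F_5-count falls short of the bound because intersections may lie at infinity, over extension fields, or carry multiplicity).


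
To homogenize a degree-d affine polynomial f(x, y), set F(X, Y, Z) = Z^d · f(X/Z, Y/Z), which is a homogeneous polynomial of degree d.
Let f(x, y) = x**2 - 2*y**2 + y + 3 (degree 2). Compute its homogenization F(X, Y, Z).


F(X, Y, Z) = X**2 - 2*Y**2 + Y*Z + 3*Z**2

deg(f) = 2.
Substitute x = X/Z, y = Y/Z into f, then multiply by Z^2.
  monomial 1·x^2·y^0 ↦ 1·X^2·Y^0·Z^0.
  monomial -2·x^0·y^2 ↦ -2·X^0·Y^2·Z^0.
  monomial 1·x^0·y^1 ↦ 1·X^0·Y^1·Z^1.
  monomial 3·x^0·y^0 ↦ 3·X^0·Y^0·Z^2.
Collecting: F(X, Y, Z) = X**2 - 2*Y**2 + Y*Z + 3*Z**2.


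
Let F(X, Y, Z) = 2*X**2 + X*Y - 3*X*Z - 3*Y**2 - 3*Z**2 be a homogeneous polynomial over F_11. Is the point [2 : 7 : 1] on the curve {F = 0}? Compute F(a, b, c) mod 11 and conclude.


F(2,7,1) ≡ 9 (mod 11); P is NOT on the curve.

Evaluate F(2, 7, 1) term-by-term (mod 11).
  2*X**2 ↦ 2·4·1·1 = 8
  X*Y ↦ 1·2·7·1 = 14
  -3*X*Z ↦ -3·2·1·1 = -6
  -3*Y**2 ↦ -3·1·49·1 = -147
  -3*Z**2 ↦ -3·1·1·1 = -3
Sum: F(2, 7, 1) = (8) + (14) + (-6) + (-147) + (-3) = -134.
Reducing mod 11: -134 ≡ 9 (mod 11).
Since F(a, b, c) ≡ 9 ≠ 0 (mod 11), P does NOT lie on the curve.


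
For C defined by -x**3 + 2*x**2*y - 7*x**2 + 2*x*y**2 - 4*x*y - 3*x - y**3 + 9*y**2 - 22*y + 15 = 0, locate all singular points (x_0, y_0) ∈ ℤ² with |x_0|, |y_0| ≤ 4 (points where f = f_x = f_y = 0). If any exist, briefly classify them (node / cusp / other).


Singular points: {(-1, 2)}; classification: cusp.

Compute partial derivatives:
  f_x = -3*x**2 + 4*x*y - 14*x + 2*y**2 - 4*y - 3.
  f_y = 2*x**2 + 4*x*y - 4*x - 3*y**2 + 18*y - 22.
Scan x_0 ∈ {−4, ..., 4}. For each x_0, f_y(x_0, y) is a polynomial in y; find its integer roots y ∈ {−4, ..., 4}, then test f_x and f at those candidates.
  x = -4: f_y(-4, y) = -3*y**2 + 2*y + 26; no integer root y with |y| ≤ 4.
  x = -3: f_y(-3, y) = -3*y**2 + 6*y + 8; no integer root y with |y| ≤ 4.
  x = -2: f_y(-2, y) = -3*y**2 + 10*y - 6; no integer root y with |y| ≤ 4.
  x = -1: f_y(-1, y) = -3*y**2 + 14*y - 16; vanishes at y ∈ {2}. (-1, 2): f_x = 0, f = 0 — SINGULAR.
  x = 0: f_y(0, y) = -3*y**2 + 18*y - 22; no integer root y with |y| ≤ 4.
  x = 1: f_y(1, y) = -3*y**2 + 22*y - 24; no integer root y with |y| ≤ 4.
  x = 2: f_y(2, y) = -3*y**2 + 26*y - 22; no integer root y with |y| ≤ 4.
  x = 3: f_y(3, y) = -3*y**2 + 30*y - 16; no integer root y with |y| ≤ 4.
  x = 4: f_y(4, y) = -3*y**2 + 34*y - 6; no integer root y with |y| ≤ 4.
Only singular point on the grid: (-1, 2).
Classify: substitute x = -1 + u, y = 2 + v and expand: f = -u**3 + 2*u**2*v + 2*u*v**2 - v**3 + v**2.
No constant or linear terms (consistent with a singular point). Quadratic part: v**2. Cubic part: -u**3 + 2*u**2*v + 2*u*v**2 - v**3.
The quadratic part v**2 is a perfect square, so there is a single (double) tangent line v = 0, i.e. y = 2. Restricting the cubic part to that line (v = 0) leaves -u**3 ≠ 0, so f is not divisible by v and the branch is v² ≈ u**3 to lowest order — this is a cusp.
Classification: cusp.


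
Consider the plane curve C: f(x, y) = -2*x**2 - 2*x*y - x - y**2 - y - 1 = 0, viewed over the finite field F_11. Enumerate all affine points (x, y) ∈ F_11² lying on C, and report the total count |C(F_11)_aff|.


Affine F_11-points: {(1, 3), (1, 5), (2, 0), (2, 6), (3, 0), (3, 4), (8, 6), (8, 10), (9, 4), (9, 10), (10, 5), (10, 7)}; count = 12.

For each of the 121 pairs (x, y) ∈ F_11², evaluate f(x, y) mod 11. Record the zeros.
  x = 0: [0↦10, 1↦8, 2↦4, 3↦9, 4↦1, 5↦2, 6↦1, 7↦9, 8↦4, 9↦8, 10↦10]  zeros at y ∈ ∅
  x = 1: [0↦7, 1↦3, 2↦8, 3↦0, 4↦1, 5↦0, 6↦8, 7↦3, 8↦7, 9↦9, 10↦9]  zeros at y ∈ {3, 5}
  x = 2: [0↦0, 1↦5, 2↦8, 3↦9, 4↦8, 5↦5, 6↦0, 7↦4, 8↦6, 9↦6, 10↦4]  zeros at y ∈ {0, 6}
  x = 3: [0↦0, 1↦3, 2↦4, 3↦3, 4↦0, 5↦6, 6↦10, 7↦1, 8↦1, 9↦10, 10↦6]  zeros at y ∈ {0, 4}
  x = 4: [0↦7, 1↦8, 2↦7, 3↦4, 4↦10, 5↦3, 6↦5, 7↦5, 8↦3, 9↦10, 10↦4]  zeros at y ∈ ∅
  x = 5: [0↦10, 1↦9, 2↦6, 3↦1, 4↦5, 5↦7, 6↦7, 7↦5, 8↦1, 9↦6, 10↦9]  zeros at y ∈ ∅
  x = 6: [0↦9, 1↦6, 2↦1, 3↦5, 4↦7, 5↦7, 6↦5, 7↦1, 8↦6, 9↦9, 10↦10]  zeros at y ∈ ∅
  x = 7: [0↦4, 1↦10, 2↦3, 3↦5, 4↦5, 5↦3, 6↦10, 7↦4, 8↦7, 9↦8, 10↦7]  zeros at y ∈ ∅
  x = 8: [0↦6, 1↦10, 2↦1, 3↦1, 4↦10, 5↦6, 6↦0, 7↦3, 8↦4, 9↦3, 10↦0]  zeros at y ∈ {6, 10}
  x = 9: [0↦4, 1↦6, 2↦6, 3↦4, 4↦0, 5↦5, 6↦8, 7↦9, 8↦8, 9↦5, 10↦0]  zeros at y ∈ {4, 10}
  x = 10: [0↦9, 1↦9, 2↦7, 3↦3, 4↦8, 5↦0, 6↦1, 7↦0, 8↦8, 9↦3, 10↦7]  zeros at y ∈ {5, 7}
Collecting zeros: affine points = {(1, 3), (1, 5), (2, 0), (2, 6), (3, 0), (3, 4), (8, 6), (8, 10), (9, 4), (9, 10), (10, 5), (10, 7)}.
Total count |C(F_11)_aff| = 12.


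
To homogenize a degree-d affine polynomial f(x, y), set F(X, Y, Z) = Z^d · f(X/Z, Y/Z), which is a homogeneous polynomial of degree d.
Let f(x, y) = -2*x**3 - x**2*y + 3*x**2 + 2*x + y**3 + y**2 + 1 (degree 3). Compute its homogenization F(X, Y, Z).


F(X, Y, Z) = -2*X**3 - X**2*Y + 3*X**2*Z + 2*X*Z**2 + Y**3 + Y**2*Z + Z**3

deg(f) = 3.
Substitute x = X/Z, y = Y/Z into f, then multiply by Z^3.
  monomial -2·x^3·y^0 ↦ -2·X^3·Y^0·Z^0.
  monomial -1·x^2·y^1 ↦ -1·X^2·Y^1·Z^0.
  monomial 3·x^2·y^0 ↦ 3·X^2·Y^0·Z^1.
  monomial 2·x^1·y^0 ↦ 2·X^1·Y^0·Z^2.
  monomial 1·x^0·y^3 ↦ 1·X^0·Y^3·Z^0.
  monomial 1·x^0·y^2 ↦ 1·X^0·Y^2·Z^1.
  monomial 1·x^0·y^0 ↦ 1·X^0·Y^0·Z^3.
Collecting: F(X, Y, Z) = -2*X**3 - X**2*Y + 3*X**2*Z + 2*X*Z**2 + Y**3 + Y**2*Z + Z**3.


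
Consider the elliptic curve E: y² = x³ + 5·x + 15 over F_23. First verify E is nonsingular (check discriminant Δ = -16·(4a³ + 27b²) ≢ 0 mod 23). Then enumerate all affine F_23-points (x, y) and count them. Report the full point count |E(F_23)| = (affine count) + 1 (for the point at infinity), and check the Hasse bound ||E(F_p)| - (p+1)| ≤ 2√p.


Affine points = {(5, 2), (5, 21), (6, 10), (6, 13), (7, 5), (7, 18), (12, 3), (12, 20), (13, 0), (14, 0), (18, 7), (18, 16), (19, 0), (22, 3), (22, 20)}; affine count = 15; |E(F_23)| = 16.

Discriminant check: Δ ∝ 4a³ + 27b² = 4·5³ + 27·15² = 4·125 + 27·225 ≡ 20 (mod 23). Nonzero ⇒ E is nonsingular.
For each x ∈ F_23, compute rhs = x³ + 5·x + 15 mod 23, then count y ∈ F_23 with y² ≡ rhs.
  x = 0: rhs = 15, matching y values: none (0 points).
  x = 1: rhs = 21, matching y values: none (0 points).
  x = 2: rhs = 10, matching y values: none (0 points).
  x = 3: rhs = 11, matching y values: none (0 points).
  x = 4: rhs = 7, matching y values: none (0 points).
  x = 5: rhs = 4, matching y values: 2, 21 (2 points).
  x = 6: rhs = 8, matching y values: 10, 13 (2 points).
  x = 7: rhs = 2, matching y values: 5, 18 (2 points).
  x = 8: rhs = 15, matching y values: none (0 points).
  x = 9: rhs = 7, matching y values: none (0 points).
  x = 10: rhs = 7, matching y values: none (0 points).
  x = 11: rhs = 21, matching y values: none (0 points).
  x = 12: rhs = 9, matching y values: 3, 20 (2 points).
  x = 13: rhs = 0, matching y values: 0 (1 points).
  x = 14: rhs = 0, matching y values: 0 (1 points).
  x = 15: rhs = 15, matching y values: none (0 points).
  x = 16: rhs = 5, matching y values: none (0 points).
  x = 17: rhs = 22, matching y values: none (0 points).
  x = 18: rhs = 3, matching y values: 7, 16 (2 points).
  x = 19: rhs = 0, matching y values: 0 (1 points).
  x = 20: rhs = 19, matching y values: none (0 points).
  x = 21: rhs = 20, matching y values: none (0 points).
  x = 22: rhs = 9, matching y values: 3, 20 (2 points).
Total affine count: 15.
Full point count |E(F_23)| = 15 + 1 = 16.
Hasse bound: |16 − (23+1)| = |-8| = 8 ≤ 2√23 ≈ 9.5917 ✓.


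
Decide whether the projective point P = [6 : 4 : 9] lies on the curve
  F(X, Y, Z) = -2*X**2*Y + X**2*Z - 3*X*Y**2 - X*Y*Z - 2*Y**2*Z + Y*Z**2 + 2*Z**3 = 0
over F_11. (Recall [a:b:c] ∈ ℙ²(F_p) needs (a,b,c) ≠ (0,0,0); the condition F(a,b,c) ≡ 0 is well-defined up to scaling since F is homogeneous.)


F(6,4,9) ≡ 3 (mod 11); P is NOT on the curve.

Evaluate F(6, 4, 9) term-by-term (mod 11).
  -2*X**2*Y ↦ -2·36·4·1 = -288
  X**2*Z ↦ 1·36·1·9 = 324
  -3*X*Y**2 ↦ -3·6·16·1 = -288
  -X*Y*Z ↦ -1·6·4·9 = -216
  -2*Y**2*Z ↦ -2·1·16·9 = -288
  Y*Z**2 ↦ 1·1·4·81 = 324
  2*Z**3 ↦ 2·1·1·729 = 1458
Sum: F(6, 4, 9) = (-288) + (324) + (-288) + (-216) + (-288) + (324) + (1458) = 1026.
Reducing mod 11: 1026 ≡ 3 (mod 11).
Since F(a, b, c) ≡ 3 ≠ 0 (mod 11), P does NOT lie on the curve.


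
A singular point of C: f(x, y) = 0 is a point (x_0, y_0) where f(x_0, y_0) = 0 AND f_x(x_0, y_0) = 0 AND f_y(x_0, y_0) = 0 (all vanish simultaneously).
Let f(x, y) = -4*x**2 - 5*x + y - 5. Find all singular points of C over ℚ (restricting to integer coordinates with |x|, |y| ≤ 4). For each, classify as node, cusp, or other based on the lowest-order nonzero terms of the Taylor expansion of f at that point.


No singular points in the scanned grid; C is smooth there.

Compute partial derivatives:
  f_x = -8*x - 5.
  f_y = 1.
f_y = 1 is a nonzero constant, so f_y never vanishes: no point (x, y) can satisfy f = f_x = f_y = 0. In particular no (x, y) ∈ {−4, ..., 4}² is singular; the curve is smooth.


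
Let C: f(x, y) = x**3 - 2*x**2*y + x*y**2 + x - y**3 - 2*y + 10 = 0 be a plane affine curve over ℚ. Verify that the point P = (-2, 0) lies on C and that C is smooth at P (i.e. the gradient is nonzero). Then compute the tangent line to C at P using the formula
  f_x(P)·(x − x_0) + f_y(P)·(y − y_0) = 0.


Tangent line at P: 13*x - 10*y + 26 = 0.

Step 1: f(-2, 0) = 0, so P lies on C.
Step 2: partial derivatives
  f_x(x, y) = 3*x**2 - 4*x*y + y**2 + 1, f_y(x, y) = -2*x**2 + 2*x*y - 3*y**2 - 2.
  f_x(P) = 13, f_y(P) = -10 (gradient nonzero, so P is smooth).
Step 3: tangent line at P: 13·(x − -2) + -10·(y − 0) = 0.
Expanding: 13*x - 10*y + 26 = 0.


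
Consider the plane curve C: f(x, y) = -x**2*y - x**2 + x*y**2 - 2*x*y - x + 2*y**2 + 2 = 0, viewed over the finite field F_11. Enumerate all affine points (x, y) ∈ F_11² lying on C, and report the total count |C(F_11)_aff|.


Affine F_11-points: {(1, 0), (1, 1), (6, 8), (6, 9), (8, 3), (8, 5), (9, 0), (9, 1), (9, 2), (9, 3), (9, 4), (9, 5), (9, 6), (9, 7), (9, 8), (9, 9), (9, 10), (10, 4), (10, 6)}; count = 19.

For each of the 121 pairs (x, y) ∈ F_11², evaluate f(x, y) mod 11. Record the zeros.
  x = 0: [0↦2, 1↦4, 2↦10, 3↦9, 4↦1, 5↦8, 6↦8, 7↦1, 8↦9, 9↦10, 10↦4]  zeros at y ∈ ∅
  x = 1: [0↦0, 1↦0, 2↦6, 3↦7, 4↦3, 5↦5, 6↦2, 7↦5, 8↦3, 9↦7, 10↦6]  zeros at y ∈ {0, 1}
  x = 2: [0↦7, 1↦3, 2↦7, 3↦8, 4↦6, 5↦1, 6↦4, 7↦4, 8↦1, 9↦6, 10↦8]  zeros at y ∈ ∅
  x = 3: [0↦1, 1↦2, 2↦2, 3↦1, 4↦10, 5↦7, 6↦3, 7↦9, 8↦3, 9↦7, 10↦10]  zeros at y ∈ ∅
  x = 4: [0↦4, 1↦8, 2↦2, 3↦8, 4↦4, 5↦1, 6↦10, 7↦9, 8↦9, 9↦10, 10↦1]  zeros at y ∈ ∅
  x = 5: [0↦5, 1↦10, 2↦7, 3↦7, 4↦10, 5↦5, 6↦3, 7↦4, 8↦8, 9↦4, 10↦3]  zeros at y ∈ ∅
  x = 6: [0↦4, 1↦8, 2↦6, 3↦9, 4↦6, 5↦8, 6↦4, 7↦5, 8↦0, 9↦0, 10↦5]  zeros at y ∈ {8, 9}
  x = 7: [0↦1, 1↦2, 2↦10, 3↦3, 4↦3, 5↦10, 6↦2, 7↦1, 8↦7, 9↦9, 10↦7]  zeros at y ∈ ∅
  x = 8: [0↦7, 1↦3, 2↦8, 3↦0, 4↦1, 5↦0, 6↦8, 7↦3, 8↦7, 9↦9, 10↦9]  zeros at y ∈ {3, 5}
  x = 9: [0↦0, 1↦0, 2↦0, 3↦0, 4↦0, 5↦0, 6↦0, 7↦0, 8↦0, 9↦0, 10↦0]  zeros at y ∈ {0, 1, 2, 3, 4, 5, 6, 7, 8, 9, 10}
  x = 10: [0↦2, 1↦4, 2↦8, 3↦3, 4↦0, 5↦10, 6↦0, 7↦3, 8↦8, 9↦4, 10↦2]  zeros at y ∈ {4, 6}
Collecting zeros: affine points = {(1, 0), (1, 1), (6, 8), (6, 9), (8, 3), (8, 5), (9, 0), (9, 1), (9, 2), (9, 3), (9, 4), (9, 5), (9, 6), (9, 7), (9, 8), (9, 9), (9, 10), (10, 4), (10, 6)}.
Total count |C(F_11)_aff| = 19.


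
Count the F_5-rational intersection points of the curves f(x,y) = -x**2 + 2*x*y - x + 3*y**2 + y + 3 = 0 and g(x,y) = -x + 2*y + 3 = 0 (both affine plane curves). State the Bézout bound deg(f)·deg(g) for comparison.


Common zeros: ∅; count = 0; Bézout bound = 2.

deg(f) = 2, deg(g) = 1, so Bézout bound = 2.
Scan x ∈ F_5. For each x, list the y ∈ F_5 with f(x, y) ≡ 0 and those with g(x, y) ≡ 0 (mod 5); the common zeros in that column are the intersection.
  x = 0: f ≡ 0 at y ∈ {4}; g ≡ 0 at y ∈ {1}; common: ∅.
  x = 1: f ≡ 0 at y ∈ ∅; g ≡ 0 at y ∈ {4}; common: ∅.
  x = 2: f ≡ 0 at y ∈ {1, 4}; g ≡ 0 at y ∈ {2}; common: ∅.
  x = 3: f ≡ 0 at y ∈ ∅; g ≡ 0 at y ∈ {0}; common: ∅.
  x = 4: f ≡ 0 at y ∈ {1}; g ≡ 0 at y ∈ {3}; common: ∅.
Collecting: common zeros = ∅, so the count is 0.
Comparison with the Bézout bound: 0 ≤ 2 = deg(f)·deg(g), as expected for curves with no common component (the affine F_5-count falls short of the bound because intersections may lie at infinity, over extension fields, or carry multiplicity).


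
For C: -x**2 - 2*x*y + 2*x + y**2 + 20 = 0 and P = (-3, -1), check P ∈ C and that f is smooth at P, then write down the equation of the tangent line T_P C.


Tangent line at P: 10*x + 4*y + 34 = 0.

Step 1: f(-3, -1) = 0, so P lies on C.
Step 2: partial derivatives
  f_x(x, y) = -2*x - 2*y + 2, f_y(x, y) = -2*x + 2*y.
  f_x(P) = 10, f_y(P) = 4 (gradient nonzero, so P is smooth).
Step 3: tangent line at P: 10·(x − -3) + 4·(y − -1) = 0.
Expanding: 10*x + 4*y + 34 = 0.


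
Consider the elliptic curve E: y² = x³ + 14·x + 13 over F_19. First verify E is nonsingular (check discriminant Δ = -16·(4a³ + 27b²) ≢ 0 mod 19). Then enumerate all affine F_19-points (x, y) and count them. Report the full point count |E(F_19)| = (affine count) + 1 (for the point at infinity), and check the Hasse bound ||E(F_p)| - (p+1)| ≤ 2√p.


Affine points = {(1, 3), (1, 16), (2, 7), (2, 12), (3, 5), (3, 14), (4, 0), (6, 3), (6, 16), (7, 6), (7, 13), (11, 4), (11, 15), (12, 3), (12, 16), (13, 6), (13, 13), (15, 8), (15, 11), (16, 1), (16, 18), (18, 6), (18, 13)}; affine count = 23; |E(F_19)| = 24.

Discriminant check: Δ ∝ 4a³ + 27b² = 4·14³ + 27·13² = 4·2744 + 27·169 ≡ 16 (mod 19). Nonzero ⇒ E is nonsingular.
For each x ∈ F_19, compute rhs = x³ + 14·x + 13 mod 19, then count y ∈ F_19 with y² ≡ rhs.
  x = 0: rhs = 13, matching y values: none (0 points).
  x = 1: rhs = 9, matching y values: 3, 16 (2 points).
  x = 2: rhs = 11, matching y values: 7, 12 (2 points).
  x = 3: rhs = 6, matching y values: 5, 14 (2 points).
  x = 4: rhs = 0, matching y values: 0 (1 points).
  x = 5: rhs = 18, matching y values: none (0 points).
  x = 6: rhs = 9, matching y values: 3, 16 (2 points).
  x = 7: rhs = 17, matching y values: 6, 13 (2 points).
  x = 8: rhs = 10, matching y values: none (0 points).
  x = 9: rhs = 13, matching y values: none (0 points).
  x = 10: rhs = 13, matching y values: none (0 points).
  x = 11: rhs = 16, matching y values: 4, 15 (2 points).
  x = 12: rhs = 9, matching y values: 3, 16 (2 points).
  x = 13: rhs = 17, matching y values: 6, 13 (2 points).
  x = 14: rhs = 8, matching y values: none (0 points).
  x = 15: rhs = 7, matching y values: 8, 11 (2 points).
  x = 16: rhs = 1, matching y values: 1, 18 (2 points).
  x = 17: rhs = 15, matching y values: none (0 points).
  x = 18: rhs = 17, matching y values: 6, 13 (2 points).
Total affine count: 23.
Full point count |E(F_19)| = 23 + 1 = 24.
Hasse bound: |24 − (19+1)| = |4| = 4 ≤ 2√19 ≈ 8.7178 ✓.


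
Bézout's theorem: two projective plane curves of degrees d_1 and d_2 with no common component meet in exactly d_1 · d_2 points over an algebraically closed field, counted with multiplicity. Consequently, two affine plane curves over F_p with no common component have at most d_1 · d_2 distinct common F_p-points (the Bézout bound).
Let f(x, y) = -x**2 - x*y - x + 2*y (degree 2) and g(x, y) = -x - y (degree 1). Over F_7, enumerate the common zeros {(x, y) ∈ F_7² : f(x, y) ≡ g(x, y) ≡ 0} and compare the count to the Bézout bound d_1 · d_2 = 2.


Common zeros: {(0, 0)}; count = 1; Bézout bound = 2.

deg(f) = 2, deg(g) = 1, so Bézout bound = 2.
Scan x ∈ F_7. For each x, list the y ∈ F_7 with f(x, y) ≡ 0 and those with g(x, y) ≡ 0 (mod 7); the common zeros in that column are the intersection.
  x = 0: f ≡ 0 at y ∈ {0}; g ≡ 0 at y ∈ {0}; common: {0}.
  x = 1: f ≡ 0 at y ∈ {2}; g ≡ 0 at y ∈ {6}; common: ∅.
  x = 2: f ≡ 0 at y ∈ ∅; g ≡ 0 at y ∈ {5}; common: ∅.
  x = 3: f ≡ 0 at y ∈ {2}; g ≡ 0 at y ∈ {4}; common: ∅.
  x = 4: f ≡ 0 at y ∈ {4}; g ≡ 0 at y ∈ {3}; common: ∅.
  x = 5: f ≡ 0 at y ∈ {4}; g ≡ 0 at y ∈ {2}; common: ∅.
  x = 6: f ≡ 0 at y ∈ {0}; g ≡ 0 at y ∈ {1}; common: ∅.
Collecting: common zeros = {(0, 0)}, so the count is 1.
Comparison with the Bézout bound: 1 ≤ 2 = deg(f)·deg(g), as expected for curves with no common component (the affine F_7-count falls short of the bound because intersections may lie at infinity, over extension fields, or carry multiplicity).


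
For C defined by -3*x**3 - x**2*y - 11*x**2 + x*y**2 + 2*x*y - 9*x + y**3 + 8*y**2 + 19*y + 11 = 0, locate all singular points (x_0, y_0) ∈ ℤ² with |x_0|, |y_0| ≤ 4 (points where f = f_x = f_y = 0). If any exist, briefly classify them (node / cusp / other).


Singular points: {(-1, -2)}; classification: cusp.

Compute partial derivatives:
  f_x = -9*x**2 - 2*x*y - 22*x + y**2 + 2*y - 9.
  f_y = -x**2 + 2*x*y + 2*x + 3*y**2 + 16*y + 19.
Scan x_0 ∈ {−4, ..., 4}. For each x_0, f_y(x_0, y) is a polynomial in y; find its integer roots y ∈ {−4, ..., 4}, then test f_x and f at those candidates.
  x = -4: f_y(-4, y) = 3*y**2 + 8*y - 5; no integer root y with |y| ≤ 4.
  x = -3: f_y(-3, y) = 3*y**2 + 10*y + 4; no integer root y with |y| ≤ 4.
  x = -2: f_y(-2, y) = 3*y**2 + 12*y + 11; no integer root y with |y| ≤ 4.
  x = -1: f_y(-1, y) = 3*y**2 + 14*y + 16; vanishes at y ∈ {-2}. (-1, -2): f_x = 0, f = 0 — SINGULAR.
  x = 0: f_y(0, y) = 3*y**2 + 16*y + 19; no integer root y with |y| ≤ 4.
  x = 1: f_y(1, y) = 3*y**2 + 18*y + 20; no integer root y with |y| ≤ 4.
  x = 2: f_y(2, y) = 3*y**2 + 20*y + 19; no integer root y with |y| ≤ 4.
  x = 3: f_y(3, y) = 3*y**2 + 22*y + 16; no integer root y with |y| ≤ 4.
  x = 4: f_y(4, y) = 3*y**2 + 24*y + 11; no integer root y with |y| ≤ 4.
Only singular point on the grid: (-1, -2).
Classify: substitute x = -1 + u, y = -2 + v and expand: f = -3*u**3 - u**2*v + u*v**2 + v**3 + v**2.
No constant or linear terms (consistent with a singular point). Quadratic part: v**2. Cubic part: -3*u**3 - u**2*v + u*v**2 + v**3.
The quadratic part v**2 is a perfect square, so there is a single (double) tangent line v = 0, i.e. y = -2. Restricting the cubic part to that line (v = 0) leaves -3*u**3 ≠ 0, so f is not divisible by v and the branch is v² ≈ 3*u**3 to lowest order — this is a cusp.
Classification: cusp.


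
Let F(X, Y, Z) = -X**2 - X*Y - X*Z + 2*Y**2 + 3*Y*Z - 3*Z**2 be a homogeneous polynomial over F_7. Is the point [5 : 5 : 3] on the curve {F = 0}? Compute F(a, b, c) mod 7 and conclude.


F(5,5,3) ≡ 3 (mod 7); P is NOT on the curve.

Evaluate F(5, 5, 3) term-by-term (mod 7).
  -X**2 ↦ -1·25·1·1 = -25
  -X*Y ↦ -1·5·5·1 = -25
  -X*Z ↦ -1·5·1·3 = -15
  2*Y**2 ↦ 2·1·25·1 = 50
  3*Y*Z ↦ 3·1·5·3 = 45
  -3*Z**2 ↦ -3·1·1·9 = -27
Sum: F(5, 5, 3) = (-25) + (-25) + (-15) + (50) + (45) + (-27) = 3.
Reducing mod 7: 3 ≡ 3 (mod 7).
Since F(a, b, c) ≡ 3 ≠ 0 (mod 7), P does NOT lie on the curve.


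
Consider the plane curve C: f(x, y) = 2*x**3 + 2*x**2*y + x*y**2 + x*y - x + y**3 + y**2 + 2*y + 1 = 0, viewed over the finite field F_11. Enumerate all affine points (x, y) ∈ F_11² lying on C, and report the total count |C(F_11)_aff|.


Affine F_11-points: {(0, 7), (1, 8), (2, 5), (3, 6), (4, 7), (6, 6), (7, 3), (7, 5), (7, 6), (8, 5), (10, 0)}; count = 11.

For each of the 121 pairs (x, y) ∈ F_11², evaluate f(x, y) mod 11. Record the zeros.
  x = 0: [0↦1, 1↦5, 2↦6, 3↦10, 4↦1, 5↦7, 6↦1, 7↦0, 8↦10, 9↦4, 10↦10]  zeros at y ∈ {7}
  x = 1: [0↦2, 1↦10, 2↦6, 3↦7, 4↦8, 5↦4, 6↦1, 7↦5, 8↦0, 9↦3, 10↦9]  zeros at y ∈ {8}
  x = 2: [0↦4, 1↦9, 2↦4, 3↦6, 4↦10, 5↦0, 6↦4, 7↦6, 8↦1, 9↦6, 10↦5]  zeros at y ∈ {5}
  x = 3: [0↦8, 1↦3, 2↦1, 3↦8, 4↦8, 5↦7, 6↦0, 7↦4, 8↦3, 9↦3, 10↦10]  zeros at y ∈ {6}
  x = 4: [0↦4, 1↦4, 2↦9, 3↦3, 4↦3, 5↦4, 6↦1, 7↦0, 8↦7, 9↦6, 10↦3]  zeros at y ∈ {7}
  x = 5: [0↦4, 1↦2, 2↦7, 3↦3, 4↦7, 5↦3, 6↦8, 7↦6, 8↦3, 9↦5, 10↦7]  zeros at y ∈ ∅
  x = 6: [0↦9, 1↦9, 2↦7, 3↦9, 4↦10, 5↦5, 6↦0, 7↦1, 8↦3, 9↦1, 10↦1]  zeros at y ∈ {6}
  x = 7: [0↦9, 1↦4, 2↦10, 3↦0, 4↦2, 5↦0, 6↦0, 7↦8, 8↦8, 9↦6, 10↦8]  zeros at y ∈ {3, 5, 6}
  x = 8: [0↦5, 1↦10, 2↦6, 3↦10, 4↦6, 5↦0, 6↦9, 7↦6, 8↦8, 9↦10, 10↦7]  zeros at y ∈ {5}
  x = 9: [0↦9, 1↦6, 2↦7, 3↦7, 4↦1, 5↦6, 6↦6, 7↦7, 8↦4, 9↦3, 10↦10]  zeros at y ∈ ∅
  x = 10: [0↦0, 1↦4, 2↦3, 3↦3, 4↦10, 5↦8, 6↦3, 7↦1, 8↦8, 9↦8, 10↦7]  zeros at y ∈ {0}
Collecting zeros: affine points = {(0, 7), (1, 8), (2, 5), (3, 6), (4, 7), (6, 6), (7, 3), (7, 5), (7, 6), (8, 5), (10, 0)}.
Total count |C(F_11)_aff| = 11.


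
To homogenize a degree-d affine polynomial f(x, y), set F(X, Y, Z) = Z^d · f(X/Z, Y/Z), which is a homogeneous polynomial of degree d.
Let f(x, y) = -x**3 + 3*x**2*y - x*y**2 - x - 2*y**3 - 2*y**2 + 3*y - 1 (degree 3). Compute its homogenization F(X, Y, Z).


F(X, Y, Z) = -X**3 + 3*X**2*Y - X*Y**2 - X*Z**2 - 2*Y**3 - 2*Y**2*Z + 3*Y*Z**2 - Z**3

deg(f) = 3.
Substitute x = X/Z, y = Y/Z into f, then multiply by Z^3.
  monomial -1·x^3·y^0 ↦ -1·X^3·Y^0·Z^0.
  monomial 3·x^2·y^1 ↦ 3·X^2·Y^1·Z^0.
  monomial -1·x^1·y^2 ↦ -1·X^1·Y^2·Z^0.
  monomial -1·x^1·y^0 ↦ -1·X^1·Y^0·Z^2.
  monomial -2·x^0·y^3 ↦ -2·X^0·Y^3·Z^0.
  monomial -2·x^0·y^2 ↦ -2·X^0·Y^2·Z^1.
  monomial 3·x^0·y^1 ↦ 3·X^0·Y^1·Z^2.
  monomial -1·x^0·y^0 ↦ -1·X^0·Y^0·Z^3.
Collecting: F(X, Y, Z) = -X**3 + 3*X**2*Y - X*Y**2 - X*Z**2 - 2*Y**3 - 2*Y**2*Z + 3*Y*Z**2 - Z**3.


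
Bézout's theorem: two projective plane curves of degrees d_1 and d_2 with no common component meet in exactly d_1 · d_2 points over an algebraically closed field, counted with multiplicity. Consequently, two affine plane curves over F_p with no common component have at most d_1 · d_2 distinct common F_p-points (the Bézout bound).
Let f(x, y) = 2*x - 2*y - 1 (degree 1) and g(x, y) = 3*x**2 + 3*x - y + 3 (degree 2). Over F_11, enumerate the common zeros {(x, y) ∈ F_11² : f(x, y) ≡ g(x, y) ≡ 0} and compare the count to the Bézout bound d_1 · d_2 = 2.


Common zeros: ∅; count = 0; Bézout bound = 2.

deg(f) = 1, deg(g) = 2, so Bézout bound = 2.
Scan x ∈ F_11. For each x, list the y ∈ F_11 with f(x, y) ≡ 0 and those with g(x, y) ≡ 0 (mod 11); the common zeros in that column are the intersection.
  x = 0: f ≡ 0 at y ∈ {5}; g ≡ 0 at y ∈ {3}; common: ∅.
  x = 1: f ≡ 0 at y ∈ {6}; g ≡ 0 at y ∈ {9}; common: ∅.
  x = 2: f ≡ 0 at y ∈ {7}; g ≡ 0 at y ∈ {10}; common: ∅.
  x = 3: f ≡ 0 at y ∈ {8}; g ≡ 0 at y ∈ {6}; common: ∅.
  x = 4: f ≡ 0 at y ∈ {9}; g ≡ 0 at y ∈ {8}; common: ∅.
  x = 5: f ≡ 0 at y ∈ {10}; g ≡ 0 at y ∈ {5}; common: ∅.
  x = 6: f ≡ 0 at y ∈ {0}; g ≡ 0 at y ∈ {8}; common: ∅.
  x = 7: f ≡ 0 at y ∈ {1}; g ≡ 0 at y ∈ {6}; common: ∅.
  x = 8: f ≡ 0 at y ∈ {2}; g ≡ 0 at y ∈ {10}; common: ∅.
  x = 9: f ≡ 0 at y ∈ {3}; g ≡ 0 at y ∈ {9}; common: ∅.
  x = 10: f ≡ 0 at y ∈ {4}; g ≡ 0 at y ∈ {3}; common: ∅.
Collecting: common zeros = ∅, so the count is 0.
Comparison with the Bézout bound: 0 ≤ 2 = deg(f)·deg(g), as expected for curves with no common component (the affine F_11-count falls short of the bound because intersections may lie at infinity, over extension fields, or carry multiplicity).


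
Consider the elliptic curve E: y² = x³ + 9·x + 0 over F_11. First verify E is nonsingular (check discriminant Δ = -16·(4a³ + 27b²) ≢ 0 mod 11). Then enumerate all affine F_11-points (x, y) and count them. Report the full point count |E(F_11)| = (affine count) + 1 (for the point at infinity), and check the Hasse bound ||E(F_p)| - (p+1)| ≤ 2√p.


Affine points = {(0, 0), (2, 2), (2, 9), (4, 1), (4, 10), (5, 4), (5, 7), (8, 1), (8, 10), (10, 1), (10, 10)}; affine count = 11; |E(F_11)| = 12.

Discriminant check: Δ ∝ 4a³ + 27b² = 4·9³ + 27·0² = 4·729 + 27·0 ≡ 1 (mod 11). Nonzero ⇒ E is nonsingular.
For each x ∈ F_11, compute rhs = x³ + 9·x + 0 mod 11, then count y ∈ F_11 with y² ≡ rhs.
  x = 0: rhs = 0, matching y values: 0 (1 points).
  x = 1: rhs = 10, matching y values: none (0 points).
  x = 2: rhs = 4, matching y values: 2, 9 (2 points).
  x = 3: rhs = 10, matching y values: none (0 points).
  x = 4: rhs = 1, matching y values: 1, 10 (2 points).
  x = 5: rhs = 5, matching y values: 4, 7 (2 points).
  x = 6: rhs = 6, matching y values: none (0 points).
  x = 7: rhs = 10, matching y values: none (0 points).
  x = 8: rhs = 1, matching y values: 1, 10 (2 points).
  x = 9: rhs = 7, matching y values: none (0 points).
  x = 10: rhs = 1, matching y values: 1, 10 (2 points).
Total affine count: 11.
Full point count |E(F_11)| = 11 + 1 = 12.
Hasse bound: |12 − (11+1)| = |0| = 0 ≤ 2√11 ≈ 6.6332 ✓.


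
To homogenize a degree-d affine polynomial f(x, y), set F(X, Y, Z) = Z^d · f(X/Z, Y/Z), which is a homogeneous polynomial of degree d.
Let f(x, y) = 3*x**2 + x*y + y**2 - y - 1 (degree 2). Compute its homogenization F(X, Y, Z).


F(X, Y, Z) = 3*X**2 + X*Y + Y**2 - Y*Z - Z**2

deg(f) = 2.
Substitute x = X/Z, y = Y/Z into f, then multiply by Z^2.
  monomial 3·x^2·y^0 ↦ 3·X^2·Y^0·Z^0.
  monomial 1·x^1·y^1 ↦ 1·X^1·Y^1·Z^0.
  monomial 1·x^0·y^2 ↦ 1·X^0·Y^2·Z^0.
  monomial -1·x^0·y^1 ↦ -1·X^0·Y^1·Z^1.
  monomial -1·x^0·y^0 ↦ -1·X^0·Y^0·Z^2.
Collecting: F(X, Y, Z) = 3*X**2 + X*Y + Y**2 - Y*Z - Z**2.


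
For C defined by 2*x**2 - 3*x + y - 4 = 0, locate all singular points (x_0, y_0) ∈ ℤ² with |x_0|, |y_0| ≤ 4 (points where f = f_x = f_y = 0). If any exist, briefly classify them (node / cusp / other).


No singular points in the scanned grid; C is smooth there.

Compute partial derivatives:
  f_x = 4*x - 3.
  f_y = 1.
f_y = 1 is a nonzero constant, so f_y never vanishes: no point (x, y) can satisfy f = f_x = f_y = 0. In particular no (x, y) ∈ {−4, ..., 4}² is singular; the curve is smooth.


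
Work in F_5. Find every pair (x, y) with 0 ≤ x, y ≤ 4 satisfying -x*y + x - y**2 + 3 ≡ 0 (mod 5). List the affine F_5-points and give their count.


Affine F_5-points: {(2, 0), (2, 3), (4, 2), (4, 4)}; count = 4.

For each of the 25 pairs (x, y) ∈ F_5², evaluate f(x, y) mod 5. Record the zeros.
  x = 0: [0↦3, 1↦2, 2↦4, 3↦4, 4↦2]  zeros at y ∈ ∅
  x = 1: [0↦4, 1↦2, 2↦3, 3↦2, 4↦4]  zeros at y ∈ ∅
  x = 2: [0↦0, 1↦2, 2↦2, 3↦0, 4↦1]  zeros at y ∈ {0, 3}
  x = 3: [0↦1, 1↦2, 2↦1, 3↦3, 4↦3]  zeros at y ∈ ∅
  x = 4: [0↦2, 1↦2, 2↦0, 3↦1, 4↦0]  zeros at y ∈ {2, 4}
Collecting zeros: affine points = {(2, 0), (2, 3), (4, 2), (4, 4)}.
Total count |C(F_5)_aff| = 4.


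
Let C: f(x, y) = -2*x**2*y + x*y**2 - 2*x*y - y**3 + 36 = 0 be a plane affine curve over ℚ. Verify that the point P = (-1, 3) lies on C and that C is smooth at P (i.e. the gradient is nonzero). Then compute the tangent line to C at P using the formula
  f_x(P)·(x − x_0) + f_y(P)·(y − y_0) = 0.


Tangent line at P: 15*x - 33*y + 114 = 0.

Step 1: f(-1, 3) = 0, so P lies on C.
Step 2: partial derivatives
  f_x(x, y) = -4*x*y + y**2 - 2*y, f_y(x, y) = -2*x**2 + 2*x*y - 2*x - 3*y**2.
  f_x(P) = 15, f_y(P) = -33 (gradient nonzero, so P is smooth).
Step 3: tangent line at P: 15·(x − -1) + -33·(y − 3) = 0.
Expanding: 15*x - 33*y + 114 = 0.
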